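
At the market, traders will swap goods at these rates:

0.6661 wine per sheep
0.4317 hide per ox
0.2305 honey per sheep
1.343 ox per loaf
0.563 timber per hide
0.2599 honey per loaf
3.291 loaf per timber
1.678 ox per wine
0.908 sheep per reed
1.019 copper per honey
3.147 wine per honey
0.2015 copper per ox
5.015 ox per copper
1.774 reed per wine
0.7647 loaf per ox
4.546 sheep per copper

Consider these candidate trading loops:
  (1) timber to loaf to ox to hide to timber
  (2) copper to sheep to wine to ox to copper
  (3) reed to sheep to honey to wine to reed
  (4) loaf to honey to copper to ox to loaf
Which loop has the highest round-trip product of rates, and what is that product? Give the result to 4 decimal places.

1.1684

(1) 3.291 × 1.343 × 0.4317 × 0.563 = 1.07422
(2) 4.546 × 0.6661 × 1.678 × 0.2015 = 1.02385
(3) 0.908 × 0.2305 × 3.147 × 1.774 = 1.16844
(4) 0.2599 × 1.019 × 5.015 × 0.7647 = 1.01565
Highest is cycle (3) at 1.1684 (>1, arbitrage).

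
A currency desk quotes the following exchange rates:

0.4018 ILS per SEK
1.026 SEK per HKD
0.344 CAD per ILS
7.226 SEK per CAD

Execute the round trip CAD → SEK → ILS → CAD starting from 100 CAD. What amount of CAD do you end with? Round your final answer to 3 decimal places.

99.877

100 CAD × 7.226 = 722.6 SEK
722.6 SEK × 0.4018 = 290.34068 ILS
290.34068 ILS × 0.344 = 99.87719392 CAD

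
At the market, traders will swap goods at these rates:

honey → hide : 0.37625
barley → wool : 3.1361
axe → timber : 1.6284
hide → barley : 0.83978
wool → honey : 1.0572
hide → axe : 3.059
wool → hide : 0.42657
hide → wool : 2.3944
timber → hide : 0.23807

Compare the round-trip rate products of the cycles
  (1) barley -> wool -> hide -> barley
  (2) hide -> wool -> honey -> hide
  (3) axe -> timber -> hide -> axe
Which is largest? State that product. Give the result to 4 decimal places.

(1) 3.1361 × 0.42657 × 0.83978 = 1.12343
(2) 2.3944 × 1.0572 × 0.37625 = 0.95242
(3) 1.6284 × 0.23807 × 3.059 = 1.18589
Highest is cycle (3) at 1.1859 (>1, arbitrage).

1.1859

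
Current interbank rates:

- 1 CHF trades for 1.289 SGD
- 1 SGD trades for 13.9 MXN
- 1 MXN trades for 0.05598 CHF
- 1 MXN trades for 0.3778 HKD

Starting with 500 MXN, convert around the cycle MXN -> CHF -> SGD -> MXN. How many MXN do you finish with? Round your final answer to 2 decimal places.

500 MXN × 0.05598 = 27.99 CHF
27.99 CHF × 1.289 = 36.07911 SGD
36.07911 SGD × 13.9 = 501.499629 MXN

501.50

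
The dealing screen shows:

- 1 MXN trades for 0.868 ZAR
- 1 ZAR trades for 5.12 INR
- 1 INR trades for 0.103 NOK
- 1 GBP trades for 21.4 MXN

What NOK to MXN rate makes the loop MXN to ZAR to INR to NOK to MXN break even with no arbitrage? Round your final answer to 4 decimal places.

Known legs of the cycle: 0.868 × 5.12 × 0.103 = 0.45774848
For no arbitrage the full-cycle product must be 1, so the missing rate is 1 / 0.45774848 ≈ 2.184606.

2.1846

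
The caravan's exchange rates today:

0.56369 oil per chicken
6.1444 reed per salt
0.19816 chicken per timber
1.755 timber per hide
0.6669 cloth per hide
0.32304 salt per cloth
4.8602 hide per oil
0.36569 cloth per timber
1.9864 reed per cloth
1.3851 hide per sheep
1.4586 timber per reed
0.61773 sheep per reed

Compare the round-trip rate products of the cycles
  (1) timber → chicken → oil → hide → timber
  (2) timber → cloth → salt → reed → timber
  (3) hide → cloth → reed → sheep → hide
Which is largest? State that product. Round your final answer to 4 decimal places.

(1) 0.19816 × 0.56369 × 4.8602 × 1.755 = 0.95277
(2) 0.36569 × 0.32304 × 6.1444 × 1.4586 = 1.05873
(3) 0.6669 × 1.9864 × 0.61773 × 1.3851 = 1.13346
Highest is cycle (3) at 1.1335 (>1, arbitrage).

1.1335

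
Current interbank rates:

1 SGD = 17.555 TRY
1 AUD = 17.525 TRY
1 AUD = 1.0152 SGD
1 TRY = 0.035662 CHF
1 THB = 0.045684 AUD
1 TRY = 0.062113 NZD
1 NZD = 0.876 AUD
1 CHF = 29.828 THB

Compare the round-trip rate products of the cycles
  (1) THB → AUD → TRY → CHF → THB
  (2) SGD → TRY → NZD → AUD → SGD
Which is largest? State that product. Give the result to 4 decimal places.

0.9697

(1) 0.045684 × 17.525 × 0.035662 × 29.828 = 0.85163
(2) 17.555 × 0.062113 × 0.876 × 1.0152 = 0.96970
Highest is cycle (2) at 0.9697 (≤1, no arbitrage).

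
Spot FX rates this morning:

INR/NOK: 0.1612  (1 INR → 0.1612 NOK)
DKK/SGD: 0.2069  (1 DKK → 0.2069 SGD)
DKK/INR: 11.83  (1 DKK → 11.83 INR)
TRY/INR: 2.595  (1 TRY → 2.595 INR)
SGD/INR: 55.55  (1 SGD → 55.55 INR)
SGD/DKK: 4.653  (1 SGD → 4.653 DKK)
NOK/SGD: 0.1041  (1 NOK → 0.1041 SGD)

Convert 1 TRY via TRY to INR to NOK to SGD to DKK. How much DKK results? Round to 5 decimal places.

1 TRY × 2.595 = 2.595 INR
2.595 INR × 0.1612 = 0.418314 NOK
0.418314 NOK × 0.1041 = 0.0435464874 SGD
0.0435464874 SGD × 4.653 = 0.2026218058722 DKK

0.20262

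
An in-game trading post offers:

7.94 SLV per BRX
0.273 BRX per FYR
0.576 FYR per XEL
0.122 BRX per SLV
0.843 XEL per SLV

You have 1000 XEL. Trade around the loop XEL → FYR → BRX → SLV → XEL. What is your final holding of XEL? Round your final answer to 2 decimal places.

1000 XEL × 0.576 = 576 FYR
576 FYR × 0.273 = 157.248 BRX
157.248 BRX × 7.94 = 1248.54912 SLV
1248.54912 SLV × 0.843 = 1052.52690816 XEL

1052.53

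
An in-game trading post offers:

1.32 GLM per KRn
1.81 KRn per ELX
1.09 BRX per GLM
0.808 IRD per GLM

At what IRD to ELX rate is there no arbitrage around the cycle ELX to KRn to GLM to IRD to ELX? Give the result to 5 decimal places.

Known legs of the cycle: 1.81 × 1.32 × 0.808 = 1.9304736
For no arbitrage the full-cycle product must be 1, so the missing rate is 1 / 1.9304736 ≈ 0.5180076.

0.51801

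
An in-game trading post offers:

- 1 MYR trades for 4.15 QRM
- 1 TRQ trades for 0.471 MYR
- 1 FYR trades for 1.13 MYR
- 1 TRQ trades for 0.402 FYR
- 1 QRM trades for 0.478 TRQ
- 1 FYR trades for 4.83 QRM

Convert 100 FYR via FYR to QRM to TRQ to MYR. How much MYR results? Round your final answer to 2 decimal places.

108.74

100 FYR × 4.83 = 483 QRM
483 QRM × 0.478 = 230.874 TRQ
230.874 TRQ × 0.471 = 108.741654 MYR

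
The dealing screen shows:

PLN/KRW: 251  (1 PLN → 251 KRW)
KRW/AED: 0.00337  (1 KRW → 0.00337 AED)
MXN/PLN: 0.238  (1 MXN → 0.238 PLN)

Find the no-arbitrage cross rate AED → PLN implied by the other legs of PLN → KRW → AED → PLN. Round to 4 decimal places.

Known legs of the cycle: 251 × 0.00337 = 0.84587
For no arbitrage the full-cycle product must be 1, so the missing rate is 1 / 0.84587 ≈ 1.182215.

1.1822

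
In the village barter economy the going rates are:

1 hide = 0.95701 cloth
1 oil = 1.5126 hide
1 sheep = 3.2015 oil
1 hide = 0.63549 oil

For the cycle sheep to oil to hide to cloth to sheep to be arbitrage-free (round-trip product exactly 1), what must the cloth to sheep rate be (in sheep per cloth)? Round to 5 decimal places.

Known legs of the cycle: 3.2015 × 1.5126 × 0.95701 = 4.634406003189
For no arbitrage the full-cycle product must be 1, so the missing rate is 1 / 4.634406003189 ≈ 0.2157774.

0.21578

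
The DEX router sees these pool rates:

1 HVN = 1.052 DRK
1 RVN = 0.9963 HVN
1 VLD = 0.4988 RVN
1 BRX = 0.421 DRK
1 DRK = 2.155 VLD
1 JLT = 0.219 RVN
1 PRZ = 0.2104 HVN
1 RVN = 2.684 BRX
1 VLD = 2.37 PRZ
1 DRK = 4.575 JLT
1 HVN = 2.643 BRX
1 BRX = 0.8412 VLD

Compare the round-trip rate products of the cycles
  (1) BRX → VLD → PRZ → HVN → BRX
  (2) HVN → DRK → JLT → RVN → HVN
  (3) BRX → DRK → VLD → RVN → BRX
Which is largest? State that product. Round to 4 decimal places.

(1) 0.8412 × 2.37 × 0.2104 × 2.643 = 1.10864
(2) 1.052 × 4.575 × 0.219 × 0.9963 = 1.05013
(3) 0.421 × 2.155 × 0.4988 × 2.684 = 1.21461
Highest is cycle (3) at 1.2146 (>1, arbitrage).

1.2146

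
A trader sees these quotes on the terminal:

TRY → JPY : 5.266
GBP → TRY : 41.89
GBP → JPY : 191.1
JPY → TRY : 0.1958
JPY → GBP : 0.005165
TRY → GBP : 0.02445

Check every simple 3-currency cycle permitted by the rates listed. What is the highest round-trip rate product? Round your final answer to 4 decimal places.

1.1394

JPY→GBP→TRY→JPY: 0.005165 × 41.89 × 5.266 = 1.13936
JPY→TRY→GBP→JPY: 0.1958 × 0.02445 × 191.1 = 0.91485
Maximum is JPY→GBP→TRY→JPY at 1.1394; arbitrage exists.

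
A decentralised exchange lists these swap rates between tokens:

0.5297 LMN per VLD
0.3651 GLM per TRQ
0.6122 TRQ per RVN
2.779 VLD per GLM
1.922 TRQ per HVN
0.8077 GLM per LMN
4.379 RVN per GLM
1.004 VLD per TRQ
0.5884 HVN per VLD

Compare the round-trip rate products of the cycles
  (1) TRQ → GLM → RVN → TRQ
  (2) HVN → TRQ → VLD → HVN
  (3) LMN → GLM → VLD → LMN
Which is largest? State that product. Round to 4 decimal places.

1.1890

(1) 0.3651 × 4.379 × 0.6122 = 0.97877
(2) 1.922 × 1.004 × 0.5884 = 1.13543
(3) 0.8077 × 2.779 × 0.5297 = 1.18896
Highest is cycle (3) at 1.1890 (>1, arbitrage).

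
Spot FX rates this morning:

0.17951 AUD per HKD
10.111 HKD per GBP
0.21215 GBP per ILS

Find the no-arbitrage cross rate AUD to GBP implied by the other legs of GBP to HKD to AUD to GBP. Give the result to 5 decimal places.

0.55096

Known legs of the cycle: 10.111 × 0.17951 = 1.81502561
For no arbitrage the full-cycle product must be 1, so the missing rate is 1 / 1.81502561 ≈ 0.5509564.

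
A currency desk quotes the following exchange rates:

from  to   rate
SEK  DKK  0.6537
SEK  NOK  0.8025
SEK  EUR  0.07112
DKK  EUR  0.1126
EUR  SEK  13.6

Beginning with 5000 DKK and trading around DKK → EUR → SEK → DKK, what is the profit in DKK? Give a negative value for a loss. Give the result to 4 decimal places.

5000 DKK × 0.1126 = 563 EUR
563 EUR × 13.6 = 7656.8 SEK
7656.8 SEK × 0.6537 = 5005.25016 DKK
Net change: 5005.25016 − 5000 = 5.25016 DKK

5.2502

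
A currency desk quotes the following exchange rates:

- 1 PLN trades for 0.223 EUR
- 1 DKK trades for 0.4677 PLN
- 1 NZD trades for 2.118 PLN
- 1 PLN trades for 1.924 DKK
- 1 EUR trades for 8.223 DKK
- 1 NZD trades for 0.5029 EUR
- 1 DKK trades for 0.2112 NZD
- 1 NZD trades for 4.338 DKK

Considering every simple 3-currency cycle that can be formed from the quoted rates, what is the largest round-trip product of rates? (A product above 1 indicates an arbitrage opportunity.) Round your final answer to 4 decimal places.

0.8734

EUR→DKK→NZD→EUR: 8.223 × 0.2112 × 0.5029 = 0.87339
PLN→DKK→NZD→PLN: 1.924 × 0.2112 × 2.118 = 0.86065
PLN→EUR→DKK→PLN: 0.223 × 8.223 × 0.4677 = 0.85764
Maximum is EUR→DKK→NZD→EUR at 0.8734; no arbitrage — every cycle loses value.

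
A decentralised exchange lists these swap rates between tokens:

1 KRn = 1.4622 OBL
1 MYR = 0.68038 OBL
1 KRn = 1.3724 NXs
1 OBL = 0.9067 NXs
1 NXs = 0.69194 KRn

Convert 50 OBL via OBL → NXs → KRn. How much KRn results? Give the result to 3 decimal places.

50 OBL × 0.9067 = 45.335 NXs
45.335 NXs × 0.69194 = 31.3690999 KRn

31.369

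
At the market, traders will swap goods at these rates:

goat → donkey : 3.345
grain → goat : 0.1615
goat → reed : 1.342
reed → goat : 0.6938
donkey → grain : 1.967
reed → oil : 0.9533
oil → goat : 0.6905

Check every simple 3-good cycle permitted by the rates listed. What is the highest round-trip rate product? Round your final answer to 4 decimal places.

1.0626

donkey→grain→goat→donkey: 1.967 × 0.1615 × 3.345 = 1.06261
goat→reed→oil→goat: 1.342 × 0.9533 × 0.6905 = 0.88338
Maximum is donkey→grain→goat→donkey at 1.0626; arbitrage exists.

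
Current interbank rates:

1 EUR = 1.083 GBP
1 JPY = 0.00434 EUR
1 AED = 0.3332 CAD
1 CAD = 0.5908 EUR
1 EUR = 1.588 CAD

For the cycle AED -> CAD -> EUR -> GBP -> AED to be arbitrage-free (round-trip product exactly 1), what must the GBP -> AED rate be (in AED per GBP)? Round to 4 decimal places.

4.6906

Known legs of the cycle: 0.3332 × 0.5908 × 1.083 = 0.21319348848
For no arbitrage the full-cycle product must be 1, so the missing rate is 1 / 0.21319348848 ≈ 4.690575.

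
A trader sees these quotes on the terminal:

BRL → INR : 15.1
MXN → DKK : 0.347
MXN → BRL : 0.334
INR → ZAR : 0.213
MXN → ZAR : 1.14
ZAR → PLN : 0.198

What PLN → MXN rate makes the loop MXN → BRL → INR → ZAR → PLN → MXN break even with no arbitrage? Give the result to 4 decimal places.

Known legs of the cycle: 0.334 × 15.1 × 0.213 × 0.198 = 0.2127003516
For no arbitrage the full-cycle product must be 1, so the missing rate is 1 / 0.2127003516 ≈ 4.701450.

4.7014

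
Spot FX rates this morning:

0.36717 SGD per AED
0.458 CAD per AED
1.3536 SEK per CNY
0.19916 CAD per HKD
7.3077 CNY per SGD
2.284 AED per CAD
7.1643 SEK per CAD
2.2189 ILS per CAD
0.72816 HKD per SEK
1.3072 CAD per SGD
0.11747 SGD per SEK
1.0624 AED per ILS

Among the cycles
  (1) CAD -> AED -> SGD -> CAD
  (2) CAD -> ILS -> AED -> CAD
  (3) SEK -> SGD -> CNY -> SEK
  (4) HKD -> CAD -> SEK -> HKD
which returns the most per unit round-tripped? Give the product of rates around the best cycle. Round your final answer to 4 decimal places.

(1) 2.284 × 0.36717 × 1.3072 = 1.09624
(2) 2.2189 × 1.0624 × 0.458 = 1.07967
(3) 0.11747 × 7.3077 × 1.3536 = 1.16198
(4) 0.19916 × 7.1643 × 0.72816 = 1.03897
Highest is cycle (3) at 1.1620 (>1, arbitrage).

1.1620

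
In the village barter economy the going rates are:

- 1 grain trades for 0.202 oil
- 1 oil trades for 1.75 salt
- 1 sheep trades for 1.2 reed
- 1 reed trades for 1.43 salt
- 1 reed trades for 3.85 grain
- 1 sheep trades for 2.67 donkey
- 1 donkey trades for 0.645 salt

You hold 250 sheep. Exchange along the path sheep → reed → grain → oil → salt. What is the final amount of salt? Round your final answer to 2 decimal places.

408.29

250 sheep × 1.2 = 300 reed
300 reed × 3.85 = 1155 grain
1155 grain × 0.202 = 233.31 oil
233.31 oil × 1.75 = 408.2925 salt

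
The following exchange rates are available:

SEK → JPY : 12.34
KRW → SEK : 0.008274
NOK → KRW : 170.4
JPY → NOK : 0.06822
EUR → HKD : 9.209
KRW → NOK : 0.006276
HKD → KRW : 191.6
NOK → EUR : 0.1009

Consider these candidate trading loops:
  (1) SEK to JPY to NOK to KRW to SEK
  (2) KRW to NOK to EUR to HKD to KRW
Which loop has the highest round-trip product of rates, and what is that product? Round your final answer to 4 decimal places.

1.1869

(1) 12.34 × 0.06822 × 170.4 × 0.008274 = 1.18689
(2) 0.006276 × 0.1009 × 9.209 × 191.6 = 1.11733
Highest is cycle (1) at 1.1869 (>1, arbitrage).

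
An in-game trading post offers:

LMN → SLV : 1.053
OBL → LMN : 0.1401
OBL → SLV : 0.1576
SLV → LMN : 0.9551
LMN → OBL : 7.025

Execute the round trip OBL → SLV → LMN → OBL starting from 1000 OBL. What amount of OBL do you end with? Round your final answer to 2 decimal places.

1000 OBL × 0.1576 = 157.6 SLV
157.6 SLV × 0.9551 = 150.52376 LMN
150.52376 LMN × 7.025 = 1057.429414 OBL

1057.43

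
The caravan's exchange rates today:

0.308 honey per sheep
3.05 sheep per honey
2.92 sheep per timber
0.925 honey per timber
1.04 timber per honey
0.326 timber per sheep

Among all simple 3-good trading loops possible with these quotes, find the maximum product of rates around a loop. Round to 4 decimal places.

sheep→honey→timber→sheep: 0.308 × 1.04 × 2.92 = 0.93533
sheep→timber→honey→sheep: 0.326 × 0.925 × 3.05 = 0.91973
Maximum is sheep→honey→timber→sheep at 0.9353; no arbitrage — every cycle loses value.

0.9353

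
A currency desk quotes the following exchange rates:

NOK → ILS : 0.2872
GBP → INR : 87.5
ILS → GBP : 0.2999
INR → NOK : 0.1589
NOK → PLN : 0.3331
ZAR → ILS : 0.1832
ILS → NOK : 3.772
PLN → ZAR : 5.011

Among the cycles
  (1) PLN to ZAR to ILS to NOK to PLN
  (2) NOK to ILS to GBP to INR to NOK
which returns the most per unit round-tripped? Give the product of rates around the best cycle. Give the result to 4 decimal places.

(1) 5.011 × 0.1832 × 3.772 × 0.3331 = 1.15344
(2) 0.2872 × 0.2999 × 87.5 × 0.1589 = 1.19755
Highest is cycle (2) at 1.1975 (>1, arbitrage).

1.1975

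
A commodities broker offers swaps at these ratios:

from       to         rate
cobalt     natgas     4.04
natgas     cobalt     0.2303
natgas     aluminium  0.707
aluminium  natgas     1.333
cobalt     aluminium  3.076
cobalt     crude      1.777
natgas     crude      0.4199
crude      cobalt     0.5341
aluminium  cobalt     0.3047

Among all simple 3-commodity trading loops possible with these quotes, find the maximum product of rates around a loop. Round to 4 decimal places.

aluminium→natgas→cobalt→aluminium: 1.333 × 0.2303 × 3.076 = 0.94430
cobalt→natgas→crude→cobalt: 4.04 × 0.4199 × 0.5341 = 0.90605
aluminium→cobalt→natgas→aluminium: 0.3047 × 4.04 × 0.707 = 0.87031
Maximum is aluminium→natgas→cobalt→aluminium at 0.9443; no arbitrage — every cycle loses value.

0.9443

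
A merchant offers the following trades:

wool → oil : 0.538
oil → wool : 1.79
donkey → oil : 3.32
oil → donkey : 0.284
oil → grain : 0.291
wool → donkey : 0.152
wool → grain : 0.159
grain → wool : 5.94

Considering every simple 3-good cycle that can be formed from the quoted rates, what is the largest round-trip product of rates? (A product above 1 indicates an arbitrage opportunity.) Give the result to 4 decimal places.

0.9300

oil→grain→wool→oil: 0.291 × 5.94 × 0.538 = 0.92995
oil→wool→donkey→oil: 1.79 × 0.152 × 3.32 = 0.90331
Maximum is oil→grain→wool→oil at 0.9300; no arbitrage — every cycle loses value.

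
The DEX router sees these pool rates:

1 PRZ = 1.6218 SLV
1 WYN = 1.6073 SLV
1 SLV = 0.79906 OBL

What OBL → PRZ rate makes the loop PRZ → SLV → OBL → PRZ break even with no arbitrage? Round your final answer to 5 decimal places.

Known legs of the cycle: 1.6218 × 0.79906 = 1.295915508
For no arbitrage the full-cycle product must be 1, so the missing rate is 1 / 1.295915508 ≈ 0.7716552.

0.77166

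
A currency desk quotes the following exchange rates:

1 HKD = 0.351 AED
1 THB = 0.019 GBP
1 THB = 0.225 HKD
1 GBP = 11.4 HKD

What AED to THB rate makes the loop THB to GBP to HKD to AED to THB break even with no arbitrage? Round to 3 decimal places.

13.153

Known legs of the cycle: 0.019 × 11.4 × 0.351 = 0.0760266
For no arbitrage the full-cycle product must be 1, so the missing rate is 1 / 0.0760266 ≈ 13.15329.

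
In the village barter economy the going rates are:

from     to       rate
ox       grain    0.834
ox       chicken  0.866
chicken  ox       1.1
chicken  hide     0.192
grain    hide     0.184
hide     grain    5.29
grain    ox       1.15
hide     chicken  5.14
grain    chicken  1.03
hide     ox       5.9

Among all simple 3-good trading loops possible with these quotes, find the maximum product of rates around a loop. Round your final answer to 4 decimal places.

1.0462

grain→chicken→hide→grain: 1.03 × 0.192 × 5.29 = 1.04615
hide→ox→chicken→hide: 5.9 × 0.866 × 0.192 = 0.98100
grain→chicken→ox→grain: 1.03 × 1.1 × 0.834 = 0.94492
grain→hide→ox→grain: 0.184 × 5.9 × 0.834 = 0.90539
Maximum is grain→chicken→hide→grain at 1.0462; arbitrage exists.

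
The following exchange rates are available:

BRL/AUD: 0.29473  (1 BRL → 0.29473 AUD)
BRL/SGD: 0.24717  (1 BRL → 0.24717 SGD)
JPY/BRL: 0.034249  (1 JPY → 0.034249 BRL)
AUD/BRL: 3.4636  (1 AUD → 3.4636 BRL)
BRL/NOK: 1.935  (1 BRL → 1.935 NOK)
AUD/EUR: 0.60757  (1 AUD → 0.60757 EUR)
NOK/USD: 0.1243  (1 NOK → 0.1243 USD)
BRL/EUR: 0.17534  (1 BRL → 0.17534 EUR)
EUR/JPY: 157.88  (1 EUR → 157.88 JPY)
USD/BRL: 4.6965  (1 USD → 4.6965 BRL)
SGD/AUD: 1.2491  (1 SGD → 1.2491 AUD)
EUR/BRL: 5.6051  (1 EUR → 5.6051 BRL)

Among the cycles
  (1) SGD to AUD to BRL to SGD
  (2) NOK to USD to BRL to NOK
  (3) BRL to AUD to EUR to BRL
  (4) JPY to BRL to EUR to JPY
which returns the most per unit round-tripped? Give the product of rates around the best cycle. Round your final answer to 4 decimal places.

1.1296

(1) 1.2491 × 3.4636 × 0.24717 = 1.06935
(2) 0.1243 × 4.6965 × 1.935 = 1.12960
(3) 0.29473 × 0.60757 × 5.6051 = 1.00370
(4) 0.034249 × 0.17534 × 157.88 = 0.94810
Highest is cycle (2) at 1.1296 (>1, arbitrage).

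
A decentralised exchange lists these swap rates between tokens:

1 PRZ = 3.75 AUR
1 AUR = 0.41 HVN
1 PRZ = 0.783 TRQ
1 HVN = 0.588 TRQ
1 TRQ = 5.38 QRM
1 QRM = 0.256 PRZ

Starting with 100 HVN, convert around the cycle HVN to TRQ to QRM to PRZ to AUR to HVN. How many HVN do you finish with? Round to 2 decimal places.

124.51

100 HVN × 0.588 = 58.8 TRQ
58.8 TRQ × 5.38 = 316.344 QRM
316.344 QRM × 0.256 = 80.984064 PRZ
80.984064 PRZ × 3.75 = 303.69024 AUR
303.69024 AUR × 0.41 = 124.5129984 HVN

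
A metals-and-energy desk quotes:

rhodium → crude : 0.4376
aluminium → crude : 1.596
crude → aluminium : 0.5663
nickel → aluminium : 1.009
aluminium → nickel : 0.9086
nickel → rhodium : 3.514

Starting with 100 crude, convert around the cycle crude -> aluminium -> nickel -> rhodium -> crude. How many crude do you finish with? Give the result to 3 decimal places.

79.122

100 crude × 0.5663 = 56.63 aluminium
56.63 aluminium × 0.9086 = 51.454018 nickel
51.454018 nickel × 3.514 = 180.809419252 rhodium
180.809419252 rhodium × 0.4376 = 79.1222018646752 crude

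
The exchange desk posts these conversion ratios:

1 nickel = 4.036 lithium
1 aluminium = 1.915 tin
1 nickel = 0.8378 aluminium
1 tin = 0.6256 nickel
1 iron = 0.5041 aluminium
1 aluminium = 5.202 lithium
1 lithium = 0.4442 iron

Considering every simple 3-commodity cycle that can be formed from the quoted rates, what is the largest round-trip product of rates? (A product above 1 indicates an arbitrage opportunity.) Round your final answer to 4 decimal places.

1.1648

aluminium→lithium→iron→aluminium: 5.202 × 0.4442 × 0.5041 = 1.16484
tin→nickel→aluminium→tin: 0.6256 × 0.8378 × 1.915 = 1.00370
Maximum is aluminium→lithium→iron→aluminium at 1.1648; arbitrage exists.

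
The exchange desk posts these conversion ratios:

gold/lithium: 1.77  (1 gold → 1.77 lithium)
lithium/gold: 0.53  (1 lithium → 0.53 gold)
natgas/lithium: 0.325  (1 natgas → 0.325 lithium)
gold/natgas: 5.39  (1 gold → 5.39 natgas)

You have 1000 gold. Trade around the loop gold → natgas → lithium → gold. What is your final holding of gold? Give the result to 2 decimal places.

928.43

1000 gold × 5.39 = 5390 natgas
5390 natgas × 0.325 = 1751.75 lithium
1751.75 lithium × 0.53 = 928.4275 gold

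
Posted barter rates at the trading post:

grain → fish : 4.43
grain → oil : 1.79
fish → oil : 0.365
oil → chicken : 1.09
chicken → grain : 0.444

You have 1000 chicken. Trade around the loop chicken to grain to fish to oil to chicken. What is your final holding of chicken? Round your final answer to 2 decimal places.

782.54

1000 chicken × 0.444 = 444 grain
444 grain × 4.43 = 1966.92 fish
1966.92 fish × 0.365 = 717.9258 oil
717.9258 oil × 1.09 = 782.539122 chicken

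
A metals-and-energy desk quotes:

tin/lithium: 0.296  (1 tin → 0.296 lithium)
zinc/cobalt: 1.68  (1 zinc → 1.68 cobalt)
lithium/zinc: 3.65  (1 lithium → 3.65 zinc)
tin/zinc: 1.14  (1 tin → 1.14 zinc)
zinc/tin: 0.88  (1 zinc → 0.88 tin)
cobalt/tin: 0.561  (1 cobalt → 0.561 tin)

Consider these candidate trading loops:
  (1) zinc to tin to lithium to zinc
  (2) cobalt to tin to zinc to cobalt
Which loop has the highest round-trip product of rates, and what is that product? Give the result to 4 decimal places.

(1) 0.88 × 0.296 × 3.65 = 0.95075
(2) 0.561 × 1.14 × 1.68 = 1.07443
Highest is cycle (2) at 1.0744 (>1, arbitrage).

1.0744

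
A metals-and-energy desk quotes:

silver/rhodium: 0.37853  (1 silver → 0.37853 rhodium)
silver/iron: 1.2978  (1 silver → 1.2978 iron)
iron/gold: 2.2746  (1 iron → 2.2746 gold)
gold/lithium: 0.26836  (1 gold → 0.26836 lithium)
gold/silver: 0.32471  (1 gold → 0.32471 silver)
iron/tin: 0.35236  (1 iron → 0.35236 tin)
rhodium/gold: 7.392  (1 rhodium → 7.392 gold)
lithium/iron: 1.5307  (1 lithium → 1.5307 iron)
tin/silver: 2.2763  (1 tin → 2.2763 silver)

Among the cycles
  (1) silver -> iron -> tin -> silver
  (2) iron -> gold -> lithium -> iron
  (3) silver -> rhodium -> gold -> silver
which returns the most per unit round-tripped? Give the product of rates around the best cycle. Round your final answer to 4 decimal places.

1.0409

(1) 1.2978 × 0.35236 × 2.2763 = 1.04094
(2) 2.2746 × 0.26836 × 1.5307 = 0.93436
(3) 0.37853 × 7.392 × 0.32471 = 0.90857
Highest is cycle (1) at 1.0409 (>1, arbitrage).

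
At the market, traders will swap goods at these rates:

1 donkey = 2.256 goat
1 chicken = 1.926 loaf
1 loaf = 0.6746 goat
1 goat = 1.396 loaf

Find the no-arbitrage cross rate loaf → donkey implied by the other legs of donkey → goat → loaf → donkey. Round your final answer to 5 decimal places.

0.31752

Known legs of the cycle: 2.256 × 1.396 = 3.149376
For no arbitrage the full-cycle product must be 1, so the missing rate is 1 / 3.149376 ≈ 0.3175232.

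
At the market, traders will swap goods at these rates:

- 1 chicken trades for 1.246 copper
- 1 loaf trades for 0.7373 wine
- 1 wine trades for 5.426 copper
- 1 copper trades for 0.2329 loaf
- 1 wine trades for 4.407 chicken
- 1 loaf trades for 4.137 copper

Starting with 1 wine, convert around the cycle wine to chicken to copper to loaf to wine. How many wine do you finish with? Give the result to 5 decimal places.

1 wine × 4.407 = 4.407 chicken
4.407 chicken × 1.246 = 5.491122 copper
5.491122 copper × 0.2329 = 1.2788823138 loaf
1.2788823138 loaf × 0.7373 = 0.94291992996474 wine

0.94292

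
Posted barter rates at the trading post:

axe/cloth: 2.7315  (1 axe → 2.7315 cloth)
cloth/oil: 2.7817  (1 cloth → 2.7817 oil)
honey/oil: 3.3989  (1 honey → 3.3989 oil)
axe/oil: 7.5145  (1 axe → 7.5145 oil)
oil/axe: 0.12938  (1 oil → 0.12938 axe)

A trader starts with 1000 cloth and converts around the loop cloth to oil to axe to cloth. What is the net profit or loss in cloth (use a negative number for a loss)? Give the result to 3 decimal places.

1000 cloth × 2.7817 = 2781.7 oil
2781.7 oil × 0.12938 = 359.896346 axe
359.896346 axe × 2.7315 = 983.056869099 cloth
Net change: 983.056869099 − 1000 = -16.943130901 cloth

-16.943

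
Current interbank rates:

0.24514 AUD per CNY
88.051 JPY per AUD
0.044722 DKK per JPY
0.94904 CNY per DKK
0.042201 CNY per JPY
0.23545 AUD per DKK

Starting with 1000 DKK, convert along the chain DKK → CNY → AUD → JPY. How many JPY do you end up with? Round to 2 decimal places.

20484.86

1000 DKK × 0.94904 = 949.04 CNY
949.04 CNY × 0.24514 = 232.6476656 AUD
232.6476656 AUD × 88.051 = 20484.8596037456 JPY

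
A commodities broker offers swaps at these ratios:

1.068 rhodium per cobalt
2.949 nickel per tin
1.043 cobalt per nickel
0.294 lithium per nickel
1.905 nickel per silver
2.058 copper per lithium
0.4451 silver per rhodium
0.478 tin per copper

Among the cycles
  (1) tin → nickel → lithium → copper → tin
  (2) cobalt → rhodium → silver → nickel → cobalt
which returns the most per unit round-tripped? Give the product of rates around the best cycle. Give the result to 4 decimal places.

0.9445

(1) 2.949 × 0.294 × 2.058 × 0.478 = 0.85289
(2) 1.068 × 0.4451 × 1.905 × 1.043 = 0.94451
Highest is cycle (2) at 0.9445 (≤1, no arbitrage).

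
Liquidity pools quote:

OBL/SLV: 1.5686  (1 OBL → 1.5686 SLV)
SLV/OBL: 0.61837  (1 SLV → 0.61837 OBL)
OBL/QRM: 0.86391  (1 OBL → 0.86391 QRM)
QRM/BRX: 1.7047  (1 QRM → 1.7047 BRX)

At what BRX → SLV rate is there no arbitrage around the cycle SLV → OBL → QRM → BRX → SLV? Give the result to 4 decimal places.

1.0981

Known legs of the cycle: 0.61837 × 0.86391 × 1.7047 = 0.91067806071549
For no arbitrage the full-cycle product must be 1, so the missing rate is 1 / 0.91067806071549 ≈ 1.098083.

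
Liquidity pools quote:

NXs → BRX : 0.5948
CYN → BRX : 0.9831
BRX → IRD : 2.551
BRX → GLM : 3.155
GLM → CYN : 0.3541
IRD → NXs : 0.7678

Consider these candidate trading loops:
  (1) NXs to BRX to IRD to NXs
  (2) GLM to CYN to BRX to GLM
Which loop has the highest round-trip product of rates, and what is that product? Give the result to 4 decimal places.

1.1650

(1) 0.5948 × 2.551 × 0.7678 = 1.16501
(2) 0.3541 × 0.9831 × 3.155 = 1.09831
Highest is cycle (1) at 1.1650 (>1, arbitrage).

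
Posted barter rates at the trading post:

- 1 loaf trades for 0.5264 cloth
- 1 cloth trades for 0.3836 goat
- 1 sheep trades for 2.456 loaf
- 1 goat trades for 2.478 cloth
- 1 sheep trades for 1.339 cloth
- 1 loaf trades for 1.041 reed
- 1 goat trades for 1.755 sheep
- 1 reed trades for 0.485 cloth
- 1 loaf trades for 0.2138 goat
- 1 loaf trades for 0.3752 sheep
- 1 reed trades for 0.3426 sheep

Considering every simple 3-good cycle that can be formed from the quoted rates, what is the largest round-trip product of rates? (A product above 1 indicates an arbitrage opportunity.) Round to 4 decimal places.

goat→sheep→loaf→goat: 1.755 × 2.456 × 0.2138 = 0.92154
goat→sheep→cloth→goat: 1.755 × 1.339 × 0.3836 = 0.90144
sheep→loaf→reed→sheep: 2.456 × 1.041 × 0.3426 = 0.87592
Maximum is goat→sheep→loaf→goat at 0.9215; no arbitrage — every cycle loses value.

0.9215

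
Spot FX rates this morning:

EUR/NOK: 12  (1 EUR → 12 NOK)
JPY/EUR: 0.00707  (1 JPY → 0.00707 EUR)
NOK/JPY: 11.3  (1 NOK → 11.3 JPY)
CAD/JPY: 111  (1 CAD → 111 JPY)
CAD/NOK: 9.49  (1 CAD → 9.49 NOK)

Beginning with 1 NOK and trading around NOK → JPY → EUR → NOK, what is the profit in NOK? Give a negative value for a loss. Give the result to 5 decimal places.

-0.04131

1 NOK × 11.3 = 11.3 JPY
11.3 JPY × 0.00707 = 0.079891 EUR
0.079891 EUR × 12 = 0.958692 NOK
Net change: 0.958692 − 1 = -0.041308 NOK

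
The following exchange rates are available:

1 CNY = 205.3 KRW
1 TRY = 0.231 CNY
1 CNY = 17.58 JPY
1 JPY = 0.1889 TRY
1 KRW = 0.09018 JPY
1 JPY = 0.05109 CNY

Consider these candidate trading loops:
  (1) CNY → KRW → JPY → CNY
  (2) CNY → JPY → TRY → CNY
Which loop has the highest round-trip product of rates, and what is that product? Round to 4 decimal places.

(1) 205.3 × 0.09018 × 0.05109 = 0.94588
(2) 17.58 × 0.1889 × 0.231 = 0.76712
Highest is cycle (1) at 0.9459 (≤1, no arbitrage).

0.9459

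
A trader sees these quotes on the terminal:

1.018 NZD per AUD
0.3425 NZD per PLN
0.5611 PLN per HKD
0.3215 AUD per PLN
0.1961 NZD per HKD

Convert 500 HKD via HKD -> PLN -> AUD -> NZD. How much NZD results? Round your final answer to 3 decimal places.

91.820

500 HKD × 0.5611 = 280.55 PLN
280.55 PLN × 0.3215 = 90.196825 AUD
90.196825 AUD × 1.018 = 91.82036785 NZD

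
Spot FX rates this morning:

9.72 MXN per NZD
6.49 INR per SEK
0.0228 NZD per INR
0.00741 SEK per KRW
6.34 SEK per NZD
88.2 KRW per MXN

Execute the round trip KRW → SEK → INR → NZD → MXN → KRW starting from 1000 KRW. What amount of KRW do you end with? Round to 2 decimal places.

1000 KRW × 0.00741 = 7.41 SEK
7.41 SEK × 6.49 = 48.0909 INR
48.0909 INR × 0.0228 = 1.09647252 NZD
1.09647252 NZD × 9.72 = 10.6577128944 MXN
10.6577128944 MXN × 88.2 = 940.01027728608 KRW

940.01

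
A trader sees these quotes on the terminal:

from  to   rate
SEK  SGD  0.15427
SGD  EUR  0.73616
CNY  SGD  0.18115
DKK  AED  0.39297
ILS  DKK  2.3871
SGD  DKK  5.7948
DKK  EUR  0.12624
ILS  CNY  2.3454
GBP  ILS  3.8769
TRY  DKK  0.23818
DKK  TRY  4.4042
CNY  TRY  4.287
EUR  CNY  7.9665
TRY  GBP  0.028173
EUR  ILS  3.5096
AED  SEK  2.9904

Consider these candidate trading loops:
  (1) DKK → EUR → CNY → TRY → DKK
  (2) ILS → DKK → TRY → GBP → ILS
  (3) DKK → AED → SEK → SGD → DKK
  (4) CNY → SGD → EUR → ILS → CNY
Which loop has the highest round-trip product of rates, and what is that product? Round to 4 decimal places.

1.1483

(1) 0.12624 × 7.9665 × 4.287 × 0.23818 = 1.02689
(2) 2.3871 × 4.4042 × 0.028173 × 3.8769 = 1.14830
(3) 0.39297 × 2.9904 × 0.15427 × 5.7948 = 1.05053
(4) 0.18115 × 0.73616 × 3.5096 × 2.3454 = 1.09770
Highest is cycle (2) at 1.1483 (>1, arbitrage).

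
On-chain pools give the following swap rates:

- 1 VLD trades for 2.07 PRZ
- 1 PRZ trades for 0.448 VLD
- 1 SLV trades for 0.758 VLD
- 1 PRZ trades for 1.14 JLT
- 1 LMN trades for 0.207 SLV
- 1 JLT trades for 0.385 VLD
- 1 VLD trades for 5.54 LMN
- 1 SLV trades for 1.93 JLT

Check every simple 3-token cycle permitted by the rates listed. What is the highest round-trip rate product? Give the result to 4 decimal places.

0.9085

VLD→PRZ→JLT→VLD: 2.07 × 1.14 × 0.385 = 0.90852
VLD→LMN→SLV→VLD: 5.54 × 0.207 × 0.758 = 0.86926
Maximum is VLD→PRZ→JLT→VLD at 0.9085; no arbitrage — every cycle loses value.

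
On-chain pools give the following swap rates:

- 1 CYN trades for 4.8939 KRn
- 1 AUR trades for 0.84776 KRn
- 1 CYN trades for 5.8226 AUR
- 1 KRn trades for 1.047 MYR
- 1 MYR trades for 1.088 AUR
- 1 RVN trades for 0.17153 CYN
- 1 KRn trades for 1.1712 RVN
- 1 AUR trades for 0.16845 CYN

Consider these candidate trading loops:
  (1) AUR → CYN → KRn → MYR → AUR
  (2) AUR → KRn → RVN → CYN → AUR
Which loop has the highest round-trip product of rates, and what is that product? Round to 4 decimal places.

(1) 0.16845 × 4.8939 × 1.047 × 1.088 = 0.93908
(2) 0.84776 × 1.1712 × 0.17153 × 5.8226 = 0.99166
Highest is cycle (2) at 0.9917 (≤1, no arbitrage).

0.9917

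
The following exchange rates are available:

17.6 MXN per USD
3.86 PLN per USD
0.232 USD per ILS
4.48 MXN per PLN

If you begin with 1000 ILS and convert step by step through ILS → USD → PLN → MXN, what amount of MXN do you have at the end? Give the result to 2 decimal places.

4011.93

1000 ILS × 0.232 = 232 USD
232 USD × 3.86 = 895.52 PLN
895.52 PLN × 4.48 = 4011.9296 MXN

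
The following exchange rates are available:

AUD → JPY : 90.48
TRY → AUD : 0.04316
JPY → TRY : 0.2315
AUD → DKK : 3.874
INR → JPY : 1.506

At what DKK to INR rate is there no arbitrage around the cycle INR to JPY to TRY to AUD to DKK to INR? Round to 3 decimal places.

17.155

Known legs of the cycle: 1.506 × 0.2315 × 0.04316 × 3.874 = 0.05829308229576
For no arbitrage the full-cycle product must be 1, so the missing rate is 1 / 0.05829308229576 ≈ 17.15469.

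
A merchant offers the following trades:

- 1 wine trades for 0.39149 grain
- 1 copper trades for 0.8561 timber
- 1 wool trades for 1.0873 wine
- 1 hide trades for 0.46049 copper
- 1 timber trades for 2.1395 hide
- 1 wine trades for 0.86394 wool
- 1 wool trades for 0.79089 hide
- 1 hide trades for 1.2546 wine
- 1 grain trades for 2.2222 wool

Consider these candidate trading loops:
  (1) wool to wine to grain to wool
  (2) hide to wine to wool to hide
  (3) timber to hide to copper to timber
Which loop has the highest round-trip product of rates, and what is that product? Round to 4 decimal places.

(1) 1.0873 × 0.39149 × 2.2222 = 0.94592
(2) 1.2546 × 0.86394 × 0.79089 = 0.85724
(3) 2.1395 × 0.46049 × 0.8561 = 0.84345
Highest is cycle (1) at 0.9459 (≤1, no arbitrage).

0.9459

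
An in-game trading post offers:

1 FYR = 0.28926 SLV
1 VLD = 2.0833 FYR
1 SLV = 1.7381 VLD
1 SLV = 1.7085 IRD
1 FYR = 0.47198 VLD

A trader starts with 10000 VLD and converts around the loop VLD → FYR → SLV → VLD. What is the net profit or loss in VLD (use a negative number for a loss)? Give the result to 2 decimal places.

10000 VLD × 2.0833 = 20833 FYR
20833 FYR × 0.28926 = 6026.15358 SLV
6026.15358 SLV × 1.7381 = 10474.057537398 VLD
Net change: 10474.057537398 − 10000 = 474.057537398 VLD

474.06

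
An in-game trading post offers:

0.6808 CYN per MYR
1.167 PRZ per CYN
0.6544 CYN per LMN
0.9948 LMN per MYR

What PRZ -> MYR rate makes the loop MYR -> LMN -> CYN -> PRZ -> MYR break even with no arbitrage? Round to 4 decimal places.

Known legs of the cycle: 0.9948 × 0.6544 × 1.167 = 0.75971363904
For no arbitrage the full-cycle product must be 1, so the missing rate is 1 / 0.75971363904 ≈ 1.316285.

1.3163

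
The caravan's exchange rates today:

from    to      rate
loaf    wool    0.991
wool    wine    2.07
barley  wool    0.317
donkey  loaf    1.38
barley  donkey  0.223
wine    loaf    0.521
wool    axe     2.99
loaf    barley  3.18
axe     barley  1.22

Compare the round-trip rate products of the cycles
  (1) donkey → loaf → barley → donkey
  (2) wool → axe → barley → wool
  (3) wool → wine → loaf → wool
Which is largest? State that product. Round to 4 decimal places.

1.1564

(1) 1.38 × 3.18 × 0.223 = 0.97861
(2) 2.99 × 1.22 × 0.317 = 1.15635
(3) 2.07 × 0.521 × 0.991 = 1.06876
Highest is cycle (2) at 1.1564 (>1, arbitrage).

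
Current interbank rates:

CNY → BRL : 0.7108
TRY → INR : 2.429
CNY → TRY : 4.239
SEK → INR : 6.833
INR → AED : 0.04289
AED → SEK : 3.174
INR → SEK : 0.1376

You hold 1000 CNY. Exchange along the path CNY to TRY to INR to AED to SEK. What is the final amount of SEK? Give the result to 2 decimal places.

1000 CNY × 4.239 = 4239 TRY
4239 TRY × 2.429 = 10296.531 INR
10296.531 INR × 0.04289 = 441.61821459 AED
441.61821459 AED × 3.174 = 1401.69621310866 SEK

1401.70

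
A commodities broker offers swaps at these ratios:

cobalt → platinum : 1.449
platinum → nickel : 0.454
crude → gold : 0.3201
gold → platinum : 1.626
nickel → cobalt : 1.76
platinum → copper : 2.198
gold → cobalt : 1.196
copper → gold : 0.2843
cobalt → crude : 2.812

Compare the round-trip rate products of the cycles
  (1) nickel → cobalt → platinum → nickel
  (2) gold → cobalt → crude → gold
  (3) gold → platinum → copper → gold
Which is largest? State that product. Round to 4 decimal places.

(1) 1.76 × 1.449 × 0.454 = 1.15781
(2) 1.196 × 2.812 × 0.3201 = 1.07654
(3) 1.626 × 2.198 × 0.2843 = 1.01607
Highest is cycle (1) at 1.1578 (>1, arbitrage).

1.1578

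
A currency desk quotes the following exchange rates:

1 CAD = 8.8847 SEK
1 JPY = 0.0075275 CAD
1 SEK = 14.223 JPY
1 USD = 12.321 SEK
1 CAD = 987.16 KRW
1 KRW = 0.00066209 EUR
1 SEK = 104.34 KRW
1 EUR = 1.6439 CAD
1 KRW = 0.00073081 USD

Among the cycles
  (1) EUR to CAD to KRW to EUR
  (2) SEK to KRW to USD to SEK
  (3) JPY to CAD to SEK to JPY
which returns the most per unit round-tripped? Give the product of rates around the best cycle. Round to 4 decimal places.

(1) 1.6439 × 987.16 × 0.00066209 = 1.07443
(2) 104.34 × 0.00073081 × 12.321 = 0.93951
(3) 0.0075275 × 8.8847 × 14.223 = 0.95123
Highest is cycle (1) at 1.0744 (>1, arbitrage).

1.0744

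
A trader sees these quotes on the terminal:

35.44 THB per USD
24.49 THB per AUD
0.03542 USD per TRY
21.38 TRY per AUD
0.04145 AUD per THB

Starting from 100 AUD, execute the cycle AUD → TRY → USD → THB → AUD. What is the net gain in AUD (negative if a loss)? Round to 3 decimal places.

100 AUD × 21.38 = 2138 TRY
2138 TRY × 0.03542 = 75.72796 USD
75.72796 USD × 35.44 = 2683.7989024 THB
2683.7989024 THB × 0.04145 = 111.24346450448 AUD
Net change: 111.24346450448 − 100 = 11.24346450448 AUD

11.243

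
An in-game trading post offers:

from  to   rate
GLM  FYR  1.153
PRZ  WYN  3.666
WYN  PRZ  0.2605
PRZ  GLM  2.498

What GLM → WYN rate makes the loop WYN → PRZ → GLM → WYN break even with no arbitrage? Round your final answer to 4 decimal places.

Known legs of the cycle: 0.2605 × 2.498 = 0.650729
For no arbitrage the full-cycle product must be 1, so the missing rate is 1 / 0.650729 ≈ 1.536738.

1.5367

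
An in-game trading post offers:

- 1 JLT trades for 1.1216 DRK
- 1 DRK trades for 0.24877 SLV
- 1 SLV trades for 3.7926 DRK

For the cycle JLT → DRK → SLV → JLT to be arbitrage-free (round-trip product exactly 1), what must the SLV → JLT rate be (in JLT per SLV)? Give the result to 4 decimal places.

Known legs of the cycle: 1.1216 × 0.24877 = 0.279020432
For no arbitrage the full-cycle product must be 1, so the missing rate is 1 / 0.279020432 ≈ 3.583967.

3.5840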